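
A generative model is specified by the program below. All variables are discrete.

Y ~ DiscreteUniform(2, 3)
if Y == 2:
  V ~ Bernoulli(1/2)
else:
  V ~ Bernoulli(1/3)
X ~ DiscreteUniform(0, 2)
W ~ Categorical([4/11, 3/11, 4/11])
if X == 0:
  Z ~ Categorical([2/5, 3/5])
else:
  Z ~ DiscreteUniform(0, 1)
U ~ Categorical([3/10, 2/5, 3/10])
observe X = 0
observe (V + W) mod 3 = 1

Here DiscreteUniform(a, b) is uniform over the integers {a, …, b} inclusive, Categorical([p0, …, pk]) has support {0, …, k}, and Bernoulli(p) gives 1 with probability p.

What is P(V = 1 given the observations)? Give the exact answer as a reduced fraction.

Enumerate traces; 24 have nonzero weight after conditioning:
  (Y=2, V=0, X=0, W=1, Z=0, U=0) weight 3/1100
  (Y=2, V=0, X=0, W=1, Z=0, U=1) weight 1/275
  (Y=2, V=0, X=0, W=1, Z=0, U=2) weight 3/1100
  (Y=2, V=0, X=0, W=1, Z=1, U=0) weight 9/2200
  (Y=2, V=0, X=0, W=1, Z=1, U=1) weight 3/550
  (Y=2, V=0, X=0, W=1, Z=1, U=2) weight 9/2200
  (Y=2, V=1, X=0, W=0, Z=0, U=0) weight 1/275
  (Y=2, V=1, X=0, W=0, Z=0, U=1) weight 4/825
  … 16 more
Group by V:
  weight(V=0) = 7/132
  weight(V=1) = 5/99
Total weight = 7/132 + 5/99 = 41/396
P(V=0 | obs) = 7/132 / 41/396 = 21/41
P(V=1 | obs) = 5/99 / 41/396 = 20/41

P(V = 1 | obs) = 20/41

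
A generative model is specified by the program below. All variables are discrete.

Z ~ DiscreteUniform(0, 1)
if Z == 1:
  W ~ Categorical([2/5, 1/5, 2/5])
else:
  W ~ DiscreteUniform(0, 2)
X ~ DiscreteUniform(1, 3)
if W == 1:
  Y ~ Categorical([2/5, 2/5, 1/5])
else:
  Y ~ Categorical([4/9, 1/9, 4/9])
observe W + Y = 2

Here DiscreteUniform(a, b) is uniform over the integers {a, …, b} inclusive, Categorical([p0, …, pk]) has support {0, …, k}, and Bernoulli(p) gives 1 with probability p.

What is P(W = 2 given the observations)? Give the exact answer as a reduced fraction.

P(W = 2 | obs) = 55/146

Enumerate traces; 18 have nonzero weight after conditioning:
  (Z=0, W=0, X=1, Y=2) weight 2/81
  (Z=0, W=0, X=2, Y=2) weight 2/81
  (Z=0, W=0, X=3, Y=2) weight 2/81
  (Z=0, W=1, X=1, Y=1) weight 1/45
  (Z=0, W=1, X=2, Y=1) weight 1/45
  (Z=0, W=1, X=3, Y=1) weight 1/45
  (Z=0, W=2, X=1, Y=0) weight 2/81
  (Z=0, W=2, X=2, Y=0) weight 2/81
  … 10 more
Group by W:
  weight(W=0) = 22/135
  weight(W=1) = 8/75
  weight(W=2) = 22/135
Total weight = 22/135 + 8/75 + 22/135 = 292/675
P(W=0 | obs) = 22/135 / 292/675 = 55/146
P(W=1 | obs) = 8/75 / 292/675 = 18/73
P(W=2 | obs) = 22/135 / 292/675 = 55/146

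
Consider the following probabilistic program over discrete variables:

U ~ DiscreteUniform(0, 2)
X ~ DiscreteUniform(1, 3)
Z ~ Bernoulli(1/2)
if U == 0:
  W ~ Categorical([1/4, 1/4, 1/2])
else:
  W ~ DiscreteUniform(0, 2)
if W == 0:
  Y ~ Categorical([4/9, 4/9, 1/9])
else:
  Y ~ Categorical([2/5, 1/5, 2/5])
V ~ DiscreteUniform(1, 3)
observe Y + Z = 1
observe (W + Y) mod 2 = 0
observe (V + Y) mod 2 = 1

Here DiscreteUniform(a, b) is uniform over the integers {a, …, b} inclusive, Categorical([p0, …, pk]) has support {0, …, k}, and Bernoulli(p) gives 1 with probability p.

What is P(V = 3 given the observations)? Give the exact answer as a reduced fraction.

P(V = 3 | obs) = 472/1043

Enumerate traces; 45 have nonzero weight after conditioning:
  (U=0, X=1, Z=0, W=1, Y=1, V=2) weight 1/1080
  (U=0, X=1, Z=1, W=0, Y=0, V=1) weight 1/486
  (U=0, X=1, Z=1, W=0, Y=0, V=3) weight 1/486
  (U=0, X=1, Z=1, W=2, Y=0, V=1) weight 1/270
  (U=0, X=1, Z=1, W=2, Y=0, V=3) weight 1/270
  (U=0, X=2, Z=0, W=1, Y=1, V=2) weight 1/1080
  (U=0, X=2, Z=1, W=0, Y=0, V=1) weight 1/486
  (U=0, X=2, Z=1, W=0, Y=0, V=3) weight 1/486
  … 37 more
Group by V:
  weight(V=1) = 59/1215
  weight(V=2) = 11/1080
  weight(V=3) = 59/1215
Total weight = 59/1215 + 11/1080 + 59/1215 = 1043/9720
P(V=1 | obs) = 59/1215 / 1043/9720 = 472/1043
P(V=2 | obs) = 11/1080 / 1043/9720 = 99/1043
P(V=3 | obs) = 59/1215 / 1043/9720 = 472/1043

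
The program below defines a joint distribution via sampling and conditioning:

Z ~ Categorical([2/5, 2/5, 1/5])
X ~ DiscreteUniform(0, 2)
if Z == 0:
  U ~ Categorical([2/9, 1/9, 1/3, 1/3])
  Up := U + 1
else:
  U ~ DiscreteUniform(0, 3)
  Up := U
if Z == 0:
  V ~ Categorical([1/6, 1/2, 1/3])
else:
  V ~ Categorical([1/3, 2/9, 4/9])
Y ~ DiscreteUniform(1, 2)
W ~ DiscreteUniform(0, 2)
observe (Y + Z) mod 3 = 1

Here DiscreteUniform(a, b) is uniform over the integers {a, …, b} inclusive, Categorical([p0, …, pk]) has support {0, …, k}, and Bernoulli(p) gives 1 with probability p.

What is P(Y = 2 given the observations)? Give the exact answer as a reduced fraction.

Enumerate traces; 216 have nonzero weight after conditioning:
  (Z=0, X=0, U=0, V=0, Y=1, W=0) weight 1/1215
  (Z=0, X=0, U=0, V=0, Y=1, W=1) weight 1/1215
  (Z=0, X=0, U=0, V=0, Y=1, W=2) weight 1/1215
  (Z=0, X=0, U=0, V=1, Y=1, W=0) weight 1/405
  (Z=0, X=0, U=0, V=1, Y=1, W=1) weight 1/405
  (Z=0, X=0, U=0, V=1, Y=1, W=2) weight 1/405
  (Z=0, X=0, U=0, V=2, Y=1, W=0) weight 2/1215
  (Z=0, X=0, U=0, V=2, Y=1, W=1) weight 2/1215
  (Z=2, X=0, U=0, V=0, Y=2, W=0) weight 1/1080
  … 207 more
Group by Y:
  weight(Y=1) = 1/5
  weight(Y=2) = 1/10
Total weight = 1/5 + 1/10 = 3/10
P(Y=1 | obs) = 1/5 / 3/10 = 2/3
P(Y=2 | obs) = 1/10 / 3/10 = 1/3

P(Y = 2 | obs) = 1/3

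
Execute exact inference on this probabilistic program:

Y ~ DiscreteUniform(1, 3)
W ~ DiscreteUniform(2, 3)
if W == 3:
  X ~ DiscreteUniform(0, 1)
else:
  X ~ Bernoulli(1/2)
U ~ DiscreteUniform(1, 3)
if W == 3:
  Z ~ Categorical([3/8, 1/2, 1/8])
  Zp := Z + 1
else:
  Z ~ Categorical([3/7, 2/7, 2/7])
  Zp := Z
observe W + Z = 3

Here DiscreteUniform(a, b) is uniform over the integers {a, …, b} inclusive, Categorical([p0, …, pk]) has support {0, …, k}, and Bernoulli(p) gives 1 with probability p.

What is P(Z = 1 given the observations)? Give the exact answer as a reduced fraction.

Enumerate traces; 36 have nonzero weight after conditioning:
  (Y=1, W=2, X=0, U=1, Z=1) weight 1/126
  (Y=1, W=2, X=0, U=2, Z=1) weight 1/126
  (Y=1, W=2, X=0, U=3, Z=1) weight 1/126
  (Y=1, W=2, X=1, U=1, Z=1) weight 1/126
  (Y=1, W=2, X=1, U=2, Z=1) weight 1/126
  (Y=1, W=2, X=1, U=3, Z=1) weight 1/126
  (Y=1, W=3, X=0, U=1, Z=0) weight 1/96
  (Y=1, W=3, X=0, U=2, Z=0) weight 1/96
  … 28 more
Group by Z:
  weight(Z=0) = 3/16
  weight(Z=1) = 1/7
Total weight = 3/16 + 1/7 = 37/112
P(Z=0 | obs) = 3/16 / 37/112 = 21/37
P(Z=1 | obs) = 1/7 / 37/112 = 16/37

P(Z = 1 | obs) = 16/37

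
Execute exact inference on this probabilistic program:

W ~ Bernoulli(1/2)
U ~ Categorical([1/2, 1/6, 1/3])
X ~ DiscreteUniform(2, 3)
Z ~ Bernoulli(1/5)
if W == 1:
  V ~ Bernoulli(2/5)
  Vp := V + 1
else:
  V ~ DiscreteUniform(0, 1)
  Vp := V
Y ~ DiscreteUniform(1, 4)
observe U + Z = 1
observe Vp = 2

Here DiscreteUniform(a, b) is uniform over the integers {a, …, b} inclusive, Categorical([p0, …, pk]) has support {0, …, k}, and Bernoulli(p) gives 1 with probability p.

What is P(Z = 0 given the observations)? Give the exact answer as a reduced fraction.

Enumerate traces; 16 have nonzero weight after conditioning:
  (W=1, U=0, X=2, Z=1, V=1, Y=1) weight 1/400
  (W=1, U=0, X=2, Z=1, V=1, Y=2) weight 1/400
  (W=1, U=0, X=2, Z=1, V=1, Y=3) weight 1/400
  (W=1, U=0, X=2, Z=1, V=1, Y=4) weight 1/400
  (W=1, U=0, X=3, Z=1, V=1, Y=1) weight 1/400
  (W=1, U=0, X=3, Z=1, V=1, Y=2) weight 1/400
  (W=1, U=0, X=3, Z=1, V=1, Y=3) weight 1/400
  (W=1, U=0, X=3, Z=1, V=1, Y=4) weight 1/400
  (W=1, U=1, X=2, Z=0, V=1, Y=1) weight 1/300
  … 7 more
Group by Z:
  weight(Z=0) = 2/75
  weight(Z=1) = 1/50
Total weight = 2/75 + 1/50 = 7/150
P(Z=0 | obs) = 2/75 / 7/150 = 4/7
P(Z=1 | obs) = 1/50 / 7/150 = 3/7

P(Z = 0 | obs) = 4/7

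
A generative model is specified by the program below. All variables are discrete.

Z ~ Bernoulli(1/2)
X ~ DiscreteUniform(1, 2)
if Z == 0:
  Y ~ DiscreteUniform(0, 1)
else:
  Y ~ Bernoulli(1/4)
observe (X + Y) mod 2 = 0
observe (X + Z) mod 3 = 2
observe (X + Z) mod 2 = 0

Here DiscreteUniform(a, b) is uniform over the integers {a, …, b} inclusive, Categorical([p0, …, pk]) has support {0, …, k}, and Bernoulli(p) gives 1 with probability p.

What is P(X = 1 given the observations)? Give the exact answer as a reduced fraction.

P(X = 1 | obs) = 1/3

Enumerate traces; 2 have nonzero weight after conditioning:
  (Z=0, X=2, Y=0) weight 1/8
  (Z=1, X=1, Y=1) weight 1/16
Group by X:
  weight(X=1) = 1/16
  weight(X=2) = 1/8
Total weight = 1/16 + 1/8 = 3/16
P(X=1 | obs) = 1/16 / 3/16 = 1/3
P(X=2 | obs) = 1/8 / 3/16 = 2/3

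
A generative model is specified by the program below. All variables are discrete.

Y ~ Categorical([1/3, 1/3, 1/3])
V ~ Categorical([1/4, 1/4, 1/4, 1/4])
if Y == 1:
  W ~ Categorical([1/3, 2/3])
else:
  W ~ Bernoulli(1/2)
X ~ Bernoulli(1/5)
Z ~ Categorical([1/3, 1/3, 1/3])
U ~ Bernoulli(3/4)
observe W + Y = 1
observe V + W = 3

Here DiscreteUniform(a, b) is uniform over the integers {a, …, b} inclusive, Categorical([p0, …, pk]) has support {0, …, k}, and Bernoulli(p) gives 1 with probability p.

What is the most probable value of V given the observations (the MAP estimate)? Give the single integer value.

Enumerate traces; 24 have nonzero weight after conditioning:
  (Y=0, V=2, W=1, X=0, Z=0, U=0) weight 1/360
  (Y=0, V=2, W=1, X=0, Z=0, U=1) weight 1/120
  (Y=0, V=2, W=1, X=0, Z=1, U=0) weight 1/360
  (Y=0, V=2, W=1, X=0, Z=1, U=1) weight 1/120
  (Y=0, V=2, W=1, X=0, Z=2, U=0) weight 1/360
  (Y=0, V=2, W=1, X=0, Z=2, U=1) weight 1/120
  (Y=0, V=2, W=1, X=1, Z=0, U=0) weight 1/1440
  (Y=0, V=2, W=1, X=1, Z=0, U=1) weight 1/480
  (Y=1, V=3, W=0, X=0, Z=0, U=0) weight 1/540
  … 15 more
Group by V:
  weight(V=2) = 1/24
  weight(V=3) = 1/36
Total weight = 1/24 + 1/36 = 5/72
P(V=2 | obs) = 1/24 / 5/72 = 3/5
P(V=3 | obs) = 1/36 / 5/72 = 2/5
argmax = 2

argmax_v P(V = v | obs) = 2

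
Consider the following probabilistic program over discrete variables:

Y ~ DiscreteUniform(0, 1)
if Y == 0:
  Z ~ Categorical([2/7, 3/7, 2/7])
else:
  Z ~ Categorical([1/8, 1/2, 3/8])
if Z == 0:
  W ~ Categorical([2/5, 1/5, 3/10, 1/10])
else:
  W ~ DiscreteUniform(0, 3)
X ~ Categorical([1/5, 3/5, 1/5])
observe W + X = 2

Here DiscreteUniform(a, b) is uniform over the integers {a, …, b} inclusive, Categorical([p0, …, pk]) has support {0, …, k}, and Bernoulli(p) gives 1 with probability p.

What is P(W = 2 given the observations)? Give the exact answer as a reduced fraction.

P(W = 2 | obs) = 583/2823

Enumerate traces; 18 have nonzero weight after conditioning:
  (Y=0, Z=0, W=0, X=2) weight 2/175
  (Y=0, Z=0, W=1, X=1) weight 3/175
  (Y=0, Z=0, W=2, X=0) weight 3/350
  (Y=0, Z=1, W=0, X=2) weight 3/280
  (Y=0, Z=1, W=1, X=1) weight 9/280
  (Y=0, Z=1, W=2, X=0) weight 3/280
  (Y=0, Z=2, W=0, X=2) weight 1/140
  (Y=0, Z=2, W=1, X=1) weight 3/140
  … 10 more
Group by W:
  weight(W=0) = 629/11200
  weight(W=1) = 1611/11200
  weight(W=2) = 583/11200
Total weight = 629/11200 + 1611/11200 + 583/11200 = 2823/11200
P(W=0 | obs) = 629/11200 / 2823/11200 = 629/2823
P(W=1 | obs) = 1611/11200 / 2823/11200 = 537/941
P(W=2 | obs) = 583/11200 / 2823/11200 = 583/2823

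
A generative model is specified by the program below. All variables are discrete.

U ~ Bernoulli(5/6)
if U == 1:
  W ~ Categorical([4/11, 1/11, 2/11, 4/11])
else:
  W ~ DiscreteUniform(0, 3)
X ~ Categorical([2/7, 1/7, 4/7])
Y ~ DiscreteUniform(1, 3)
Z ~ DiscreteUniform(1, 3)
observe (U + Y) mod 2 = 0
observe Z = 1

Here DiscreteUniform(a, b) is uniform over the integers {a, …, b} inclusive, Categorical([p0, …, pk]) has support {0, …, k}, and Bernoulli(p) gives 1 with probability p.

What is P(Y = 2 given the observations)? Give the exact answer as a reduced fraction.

Enumerate traces; 36 have nonzero weight after conditioning:
  (U=0, W=0, X=0, Y=2, Z=1) weight 1/756
  (U=0, W=0, X=1, Y=2, Z=1) weight 1/1512
  (U=0, W=0, X=2, Y=2, Z=1) weight 1/378
  (U=0, W=1, X=0, Y=2, Z=1) weight 1/756
  (U=0, W=1, X=1, Y=2, Z=1) weight 1/1512
  (U=0, W=1, X=2, Y=2, Z=1) weight 1/378
  (U=0, W=2, X=0, Y=2, Z=1) weight 1/756
  (U=0, W=2, X=1, Y=2, Z=1) weight 1/1512
  (U=1, W=0, X=0, Y=1, Z=1) weight 20/2079
  (U=1, W=0, X=0, Y=3, Z=1) weight 20/2079
  … 26 more
Group by Y:
  weight(Y=1) = 5/54
  weight(Y=2) = 1/54
  weight(Y=3) = 5/54
Total weight = 5/54 + 1/54 + 5/54 = 11/54
P(Y=1 | obs) = 5/54 / 11/54 = 5/11
P(Y=2 | obs) = 1/54 / 11/54 = 1/11
P(Y=3 | obs) = 5/54 / 11/54 = 5/11

P(Y = 2 | obs) = 1/11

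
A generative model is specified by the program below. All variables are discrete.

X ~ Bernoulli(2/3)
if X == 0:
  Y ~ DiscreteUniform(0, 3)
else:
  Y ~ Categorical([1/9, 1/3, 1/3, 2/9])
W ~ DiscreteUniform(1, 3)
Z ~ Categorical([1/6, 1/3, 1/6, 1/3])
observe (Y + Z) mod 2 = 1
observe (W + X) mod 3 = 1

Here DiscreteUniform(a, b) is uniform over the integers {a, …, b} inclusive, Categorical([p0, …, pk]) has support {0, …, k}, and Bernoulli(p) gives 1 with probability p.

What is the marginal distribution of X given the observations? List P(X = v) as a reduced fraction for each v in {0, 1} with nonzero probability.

Enumerate traces; 16 have nonzero weight after conditioning:
  (X=0, Y=0, W=1, Z=1) weight 1/108
  (X=0, Y=0, W=1, Z=3) weight 1/108
  (X=0, Y=1, W=1, Z=0) weight 1/216
  (X=0, Y=1, W=1, Z=2) weight 1/216
  (X=0, Y=2, W=1, Z=1) weight 1/108
  (X=0, Y=2, W=1, Z=3) weight 1/108
  (X=0, Y=3, W=1, Z=0) weight 1/216
  (X=0, Y=3, W=1, Z=2) weight 1/216
  (X=1, Y=0, W=3, Z=1) weight 2/243
  … 7 more
Group by X:
  weight(X=0) = 1/18
  weight(X=1) = 26/243
Total weight = 1/18 + 26/243 = 79/486
P(X=0 | obs) = 1/18 / 79/486 = 27/79
P(X=1 | obs) = 26/243 / 79/486 = 52/79

P(X=0) = 27/79, P(X=1) = 52/79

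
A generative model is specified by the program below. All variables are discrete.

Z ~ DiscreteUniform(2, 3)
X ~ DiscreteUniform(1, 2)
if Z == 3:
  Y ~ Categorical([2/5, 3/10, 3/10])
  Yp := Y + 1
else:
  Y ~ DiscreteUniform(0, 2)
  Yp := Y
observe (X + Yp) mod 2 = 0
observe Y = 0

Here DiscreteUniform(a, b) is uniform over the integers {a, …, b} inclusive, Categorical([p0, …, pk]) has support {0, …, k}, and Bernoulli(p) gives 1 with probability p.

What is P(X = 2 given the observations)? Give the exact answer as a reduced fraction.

P(X = 2 | obs) = 5/11

Enumerate traces; 2 have nonzero weight after conditioning:
  (Z=2, X=2, Y=0) weight 1/12
  (Z=3, X=1, Y=0) weight 1/10
Group by X:
  weight(X=1) = 1/10
  weight(X=2) = 1/12
Total weight = 1/10 + 1/12 = 11/60
P(X=1 | obs) = 1/10 / 11/60 = 6/11
P(X=2 | obs) = 1/12 / 11/60 = 5/11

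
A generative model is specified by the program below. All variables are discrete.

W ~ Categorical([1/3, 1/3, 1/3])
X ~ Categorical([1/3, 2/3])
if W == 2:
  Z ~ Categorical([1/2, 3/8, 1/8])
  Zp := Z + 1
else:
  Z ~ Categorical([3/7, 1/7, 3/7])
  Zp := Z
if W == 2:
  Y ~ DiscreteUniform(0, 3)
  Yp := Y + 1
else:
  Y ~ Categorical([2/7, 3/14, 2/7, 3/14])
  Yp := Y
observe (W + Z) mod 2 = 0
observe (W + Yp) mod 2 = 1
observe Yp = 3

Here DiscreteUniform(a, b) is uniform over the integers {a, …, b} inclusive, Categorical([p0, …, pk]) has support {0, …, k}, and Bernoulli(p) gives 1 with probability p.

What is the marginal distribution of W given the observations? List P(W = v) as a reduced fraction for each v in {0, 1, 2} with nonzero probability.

P(W=0) = 288/533, P(W=2) = 245/533

Enumerate traces; 8 have nonzero weight after conditioning:
  (W=0, X=0, Z=0, Y=3) weight 1/98
  (W=0, X=0, Z=2, Y=3) weight 1/98
  (W=0, X=1, Z=0, Y=3) weight 1/49
  (W=0, X=1, Z=2, Y=3) weight 1/49
  (W=2, X=0, Z=0, Y=2) weight 1/72
  (W=2, X=0, Z=2, Y=2) weight 1/288
  (W=2, X=1, Z=0, Y=2) weight 1/36
  (W=2, X=1, Z=2, Y=2) weight 1/144
Group by W:
  weight(W=0) = 3/49
  weight(W=2) = 5/96
Total weight = 3/49 + 5/96 = 533/4704
P(W=0 | obs) = 3/49 / 533/4704 = 288/533
P(W=2 | obs) = 5/96 / 533/4704 = 245/533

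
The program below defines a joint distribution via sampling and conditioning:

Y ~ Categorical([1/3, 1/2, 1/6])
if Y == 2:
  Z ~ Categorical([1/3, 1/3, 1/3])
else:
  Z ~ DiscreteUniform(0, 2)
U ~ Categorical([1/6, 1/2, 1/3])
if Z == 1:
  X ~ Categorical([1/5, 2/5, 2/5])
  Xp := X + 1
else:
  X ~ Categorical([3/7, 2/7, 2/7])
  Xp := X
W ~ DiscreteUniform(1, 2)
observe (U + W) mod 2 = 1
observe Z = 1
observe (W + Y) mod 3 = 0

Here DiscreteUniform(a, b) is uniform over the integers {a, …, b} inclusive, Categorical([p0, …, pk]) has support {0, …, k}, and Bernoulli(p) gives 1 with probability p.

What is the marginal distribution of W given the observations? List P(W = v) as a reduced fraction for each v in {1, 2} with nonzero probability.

P(W=1) = 1/4, P(W=2) = 3/4

Enumerate traces; 9 have nonzero weight after conditioning:
  (Y=1, Z=1, U=1, X=0, W=2) weight 1/120
  (Y=1, Z=1, U=1, X=1, W=2) weight 1/60
  (Y=1, Z=1, U=1, X=2, W=2) weight 1/60
  (Y=2, Z=1, U=0, X=0, W=1) weight 1/1080
  (Y=2, Z=1, U=0, X=1, W=1) weight 1/540
  (Y=2, Z=1, U=0, X=2, W=1) weight 1/540
  (Y=2, Z=1, U=2, X=0, W=1) weight 1/540
  (Y=2, Z=1, U=2, X=1, W=1) weight 1/270
  … 1 more
Group by W:
  weight(W=1) = 1/72
  weight(W=2) = 1/24
Total weight = 1/72 + 1/24 = 1/18
P(W=1 | obs) = 1/72 / 1/18 = 1/4
P(W=2 | obs) = 1/24 / 1/18 = 3/4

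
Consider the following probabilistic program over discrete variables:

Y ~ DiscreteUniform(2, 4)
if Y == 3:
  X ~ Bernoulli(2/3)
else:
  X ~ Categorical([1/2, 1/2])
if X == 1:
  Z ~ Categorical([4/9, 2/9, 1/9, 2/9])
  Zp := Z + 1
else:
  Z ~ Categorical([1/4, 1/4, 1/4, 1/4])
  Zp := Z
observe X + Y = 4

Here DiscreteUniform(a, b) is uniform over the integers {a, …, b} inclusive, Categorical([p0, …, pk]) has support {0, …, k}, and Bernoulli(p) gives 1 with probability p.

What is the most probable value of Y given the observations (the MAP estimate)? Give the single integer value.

argmax_v P(Y = v | obs) = 3

Enumerate traces; 8 have nonzero weight after conditioning:
  (Y=3, X=1, Z=0) weight 8/81
  (Y=3, X=1, Z=1) weight 4/81
  (Y=3, X=1, Z=2) weight 2/81
  (Y=3, X=1, Z=3) weight 4/81
  (Y=4, X=0, Z=0) weight 1/24
  (Y=4, X=0, Z=1) weight 1/24
  (Y=4, X=0, Z=2) weight 1/24
  (Y=4, X=0, Z=3) weight 1/24
Group by Y:
  weight(Y=3) = 2/9
  weight(Y=4) = 1/6
Total weight = 2/9 + 1/6 = 7/18
P(Y=3 | obs) = 2/9 / 7/18 = 4/7
P(Y=4 | obs) = 1/6 / 7/18 = 3/7
argmax = 3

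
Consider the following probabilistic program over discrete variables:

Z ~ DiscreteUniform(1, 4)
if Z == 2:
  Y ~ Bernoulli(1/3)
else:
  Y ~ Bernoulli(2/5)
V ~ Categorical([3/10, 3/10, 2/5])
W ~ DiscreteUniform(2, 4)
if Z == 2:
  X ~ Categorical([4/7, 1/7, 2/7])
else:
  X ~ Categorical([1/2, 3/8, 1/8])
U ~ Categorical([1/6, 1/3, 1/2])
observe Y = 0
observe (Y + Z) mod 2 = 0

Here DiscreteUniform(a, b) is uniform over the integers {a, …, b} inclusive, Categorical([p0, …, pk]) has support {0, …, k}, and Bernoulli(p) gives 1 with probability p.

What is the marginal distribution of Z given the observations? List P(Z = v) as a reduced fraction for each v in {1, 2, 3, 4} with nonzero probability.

P(Z=2) = 10/19, P(Z=4) = 9/19

Enumerate traces; 162 have nonzero weight after conditioning:
  (Z=2, Y=0, V=0, W=2, X=0, U=0) weight 1/630
  (Z=2, Y=0, V=0, W=2, X=0, U=1) weight 1/315
  (Z=2, Y=0, V=0, W=2, X=0, U=2) weight 1/210
  (Z=2, Y=0, V=0, W=2, X=1, U=0) weight 1/2520
  (Z=2, Y=0, V=0, W=2, X=1, U=1) weight 1/1260
  (Z=2, Y=0, V=0, W=2, X=1, U=2) weight 1/840
  (Z=2, Y=0, V=0, W=2, X=2, U=0) weight 1/1260
  (Z=2, Y=0, V=0, W=2, X=2, U=1) weight 1/630
  (Z=4, Y=0, V=0, W=2, X=0, U=0) weight 1/800
  … 153 more
Group by Z:
  weight(Z=2) = 1/6
  weight(Z=4) = 3/20
Total weight = 1/6 + 3/20 = 19/60
P(Z=2 | obs) = 1/6 / 19/60 = 10/19
P(Z=4 | obs) = 3/20 / 19/60 = 9/19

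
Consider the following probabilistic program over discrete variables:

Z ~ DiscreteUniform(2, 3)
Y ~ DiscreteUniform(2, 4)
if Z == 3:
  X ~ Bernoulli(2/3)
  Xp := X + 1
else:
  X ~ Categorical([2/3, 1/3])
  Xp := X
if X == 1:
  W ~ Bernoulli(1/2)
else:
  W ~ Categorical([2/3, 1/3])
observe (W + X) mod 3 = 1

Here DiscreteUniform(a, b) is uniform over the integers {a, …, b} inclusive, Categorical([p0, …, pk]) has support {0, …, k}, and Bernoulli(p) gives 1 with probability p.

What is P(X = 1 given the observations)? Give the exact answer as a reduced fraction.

Enumerate traces; 12 have nonzero weight after conditioning:
  (Z=2, Y=2, X=0, W=1) weight 1/27
  (Z=2, Y=2, X=1, W=0) weight 1/36
  (Z=2, Y=3, X=0, W=1) weight 1/27
  (Z=2, Y=3, X=1, W=0) weight 1/36
  (Z=2, Y=4, X=0, W=1) weight 1/27
  (Z=2, Y=4, X=1, W=0) weight 1/36
  (Z=3, Y=2, X=0, W=1) weight 1/54
  (Z=3, Y=2, X=1, W=0) weight 1/18
  … 4 more
Group by X:
  weight(X=0) = 1/6
  weight(X=1) = 1/4
Total weight = 1/6 + 1/4 = 5/12
P(X=0 | obs) = 1/6 / 5/12 = 2/5
P(X=1 | obs) = 1/4 / 5/12 = 3/5

P(X = 1 | obs) = 3/5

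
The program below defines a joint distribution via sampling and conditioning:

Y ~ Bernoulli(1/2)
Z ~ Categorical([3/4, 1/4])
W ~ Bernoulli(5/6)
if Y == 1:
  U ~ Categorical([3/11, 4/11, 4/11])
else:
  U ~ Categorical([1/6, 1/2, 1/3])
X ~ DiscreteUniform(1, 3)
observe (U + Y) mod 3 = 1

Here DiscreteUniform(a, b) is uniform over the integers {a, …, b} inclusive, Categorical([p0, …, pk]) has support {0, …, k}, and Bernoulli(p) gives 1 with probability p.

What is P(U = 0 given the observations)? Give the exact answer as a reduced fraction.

P(U = 0 | obs) = 6/17

Enumerate traces; 24 have nonzero weight after conditioning:
  (Y=0, Z=0, W=0, U=1, X=1) weight 1/96
  (Y=0, Z=0, W=0, U=1, X=2) weight 1/96
  (Y=0, Z=0, W=0, U=1, X=3) weight 1/96
  (Y=0, Z=0, W=1, U=1, X=1) weight 5/96
  (Y=0, Z=0, W=1, U=1, X=2) weight 5/96
  (Y=0, Z=0, W=1, U=1, X=3) weight 5/96
  (Y=0, Z=1, W=0, U=1, X=1) weight 1/288
  (Y=0, Z=1, W=0, U=1, X=2) weight 1/288
  (Y=1, Z=0, W=0, U=0, X=1) weight 1/176
  … 15 more
Group by U:
  weight(U=0) = 3/22
  weight(U=1) = 1/4
Total weight = 3/22 + 1/4 = 17/44
P(U=0 | obs) = 3/22 / 17/44 = 6/17
P(U=1 | obs) = 1/4 / 17/44 = 11/17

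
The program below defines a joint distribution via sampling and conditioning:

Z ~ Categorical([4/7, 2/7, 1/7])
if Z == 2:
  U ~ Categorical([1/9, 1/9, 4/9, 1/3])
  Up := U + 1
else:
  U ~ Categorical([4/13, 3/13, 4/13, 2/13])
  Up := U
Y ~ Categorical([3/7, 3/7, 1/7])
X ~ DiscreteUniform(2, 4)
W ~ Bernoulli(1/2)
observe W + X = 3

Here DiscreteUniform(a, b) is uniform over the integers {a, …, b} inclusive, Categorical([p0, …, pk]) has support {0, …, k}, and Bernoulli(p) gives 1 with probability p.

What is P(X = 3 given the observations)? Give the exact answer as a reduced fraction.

Enumerate traces; 72 have nonzero weight after conditioning:
  (Z=0, U=0, Y=0, X=2, W=1) weight 8/637
  (Z=0, U=0, Y=0, X=3, W=0) weight 8/637
  (Z=0, U=0, Y=1, X=2, W=1) weight 8/637
  (Z=0, U=0, Y=1, X=3, W=0) weight 8/637
  (Z=0, U=0, Y=2, X=2, W=1) weight 8/1911
  (Z=0, U=0, Y=2, X=3, W=0) weight 8/1911
  (Z=0, U=1, Y=0, X=2, W=1) weight 6/637
  (Z=0, U=1, Y=0, X=3, W=0) weight 6/637
  … 64 more
Group by X:
  weight(X=2) = 1/6
  weight(X=3) = 1/6
Total weight = 1/6 + 1/6 = 1/3
P(X=2 | obs) = 1/6 / 1/3 = 1/2
P(X=3 | obs) = 1/6 / 1/3 = 1/2

P(X = 3 | obs) = 1/2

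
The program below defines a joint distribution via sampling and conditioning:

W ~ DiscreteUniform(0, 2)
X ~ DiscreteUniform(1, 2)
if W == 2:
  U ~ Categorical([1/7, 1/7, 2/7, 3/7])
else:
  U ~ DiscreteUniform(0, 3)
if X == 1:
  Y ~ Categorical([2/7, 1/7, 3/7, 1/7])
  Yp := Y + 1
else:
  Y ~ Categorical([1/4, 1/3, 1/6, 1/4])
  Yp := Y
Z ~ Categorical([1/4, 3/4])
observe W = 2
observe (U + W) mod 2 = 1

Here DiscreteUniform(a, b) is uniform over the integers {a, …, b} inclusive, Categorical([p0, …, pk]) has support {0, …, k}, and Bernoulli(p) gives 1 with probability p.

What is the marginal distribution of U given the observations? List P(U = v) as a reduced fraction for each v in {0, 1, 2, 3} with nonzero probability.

Enumerate traces; 32 have nonzero weight after conditioning:
  (W=2, X=1, U=1, Y=0, Z=0) weight 1/588
  (W=2, X=1, U=1, Y=0, Z=1) weight 1/196
  (W=2, X=1, U=1, Y=1, Z=0) weight 1/1176
  (W=2, X=1, U=1, Y=1, Z=1) weight 1/392
  (W=2, X=1, U=1, Y=2, Z=0) weight 1/392
  (W=2, X=1, U=1, Y=2, Z=1) weight 3/392
  (W=2, X=1, U=1, Y=3, Z=0) weight 1/1176
  (W=2, X=1, U=1, Y=3, Z=1) weight 1/392
  (W=2, X=1, U=3, Y=0, Z=0) weight 1/196
  … 23 more
Group by U:
  weight(U=1) = 1/21
  weight(U=3) = 1/7
Total weight = 1/21 + 1/7 = 4/21
P(U=1 | obs) = 1/21 / 4/21 = 1/4
P(U=3 | obs) = 1/7 / 4/21 = 3/4

P(U=1) = 1/4, P(U=3) = 3/4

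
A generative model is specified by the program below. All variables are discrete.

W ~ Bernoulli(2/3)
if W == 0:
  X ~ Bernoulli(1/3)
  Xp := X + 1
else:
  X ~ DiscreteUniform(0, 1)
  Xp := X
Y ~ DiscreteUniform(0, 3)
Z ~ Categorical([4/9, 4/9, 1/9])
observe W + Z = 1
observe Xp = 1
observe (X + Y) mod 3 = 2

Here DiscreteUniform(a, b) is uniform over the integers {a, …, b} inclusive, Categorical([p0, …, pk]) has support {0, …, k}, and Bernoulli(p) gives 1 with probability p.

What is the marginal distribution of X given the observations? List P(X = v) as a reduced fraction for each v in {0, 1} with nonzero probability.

Enumerate traces; 2 have nonzero weight after conditioning:
  (W=0, X=0, Y=2, Z=1) weight 2/81
  (W=1, X=1, Y=1, Z=0) weight 1/27
Group by X:
  weight(X=0) = 2/81
  weight(X=1) = 1/27
Total weight = 2/81 + 1/27 = 5/81
P(X=0 | obs) = 2/81 / 5/81 = 2/5
P(X=1 | obs) = 1/27 / 5/81 = 3/5

P(X=0) = 2/5, P(X=1) = 3/5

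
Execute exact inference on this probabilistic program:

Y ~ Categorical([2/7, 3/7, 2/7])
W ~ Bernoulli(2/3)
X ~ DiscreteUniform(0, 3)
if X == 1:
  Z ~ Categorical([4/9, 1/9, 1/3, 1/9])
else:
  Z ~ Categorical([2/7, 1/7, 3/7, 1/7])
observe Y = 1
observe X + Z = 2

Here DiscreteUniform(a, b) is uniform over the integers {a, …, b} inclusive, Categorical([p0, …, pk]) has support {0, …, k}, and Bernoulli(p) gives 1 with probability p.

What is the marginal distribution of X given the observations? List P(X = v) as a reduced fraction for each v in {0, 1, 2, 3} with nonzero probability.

P(X=0) = 27/52, P(X=1) = 7/52, P(X=2) = 9/26

Enumerate traces; 6 have nonzero weight after conditioning:
  (Y=1, W=0, X=0, Z=2) weight 3/196
  (Y=1, W=0, X=1, Z=1) weight 1/252
  (Y=1, W=0, X=2, Z=0) weight 1/98
  (Y=1, W=1, X=0, Z=2) weight 3/98
  (Y=1, W=1, X=1, Z=1) weight 1/126
  (Y=1, W=1, X=2, Z=0) weight 1/49
Group by X:
  weight(X=0) = 9/196
  weight(X=1) = 1/84
  weight(X=2) = 3/98
Total weight = 9/196 + 1/84 + 3/98 = 13/147
P(X=0 | obs) = 9/196 / 13/147 = 27/52
P(X=1 | obs) = 1/84 / 13/147 = 7/52
P(X=2 | obs) = 3/98 / 13/147 = 9/26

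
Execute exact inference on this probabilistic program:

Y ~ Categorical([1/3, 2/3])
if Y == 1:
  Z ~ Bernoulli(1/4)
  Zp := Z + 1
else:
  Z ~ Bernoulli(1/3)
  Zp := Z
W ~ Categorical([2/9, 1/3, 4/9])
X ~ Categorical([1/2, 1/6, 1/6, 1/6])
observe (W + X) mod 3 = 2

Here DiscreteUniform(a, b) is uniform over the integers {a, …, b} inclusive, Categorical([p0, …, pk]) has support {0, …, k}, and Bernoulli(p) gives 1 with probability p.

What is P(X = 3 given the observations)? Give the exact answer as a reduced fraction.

Enumerate traces; 16 have nonzero weight after conditioning:
  (Y=0, Z=0, W=0, X=2) weight 2/243
  (Y=0, Z=0, W=1, X=1) weight 1/81
  (Y=0, Z=0, W=2, X=0) weight 4/81
  (Y=0, Z=0, W=2, X=3) weight 4/243
  (Y=0, Z=1, W=0, X=2) weight 1/243
  (Y=0, Z=1, W=1, X=1) weight 1/162
  (Y=0, Z=1, W=2, X=0) weight 2/81
  (Y=0, Z=1, W=2, X=3) weight 2/243
  … 8 more
Group by X:
  weight(X=0) = 2/9
  weight(X=1) = 1/18
  weight(X=2) = 1/27
  weight(X=3) = 2/27
Total weight = 2/9 + 1/18 + 1/27 + 2/27 = 7/18
P(X=0 | obs) = 2/9 / 7/18 = 4/7
P(X=1 | obs) = 1/18 / 7/18 = 1/7
P(X=2 | obs) = 1/27 / 7/18 = 2/21
P(X=3 | obs) = 2/27 / 7/18 = 4/21

P(X = 3 | obs) = 4/21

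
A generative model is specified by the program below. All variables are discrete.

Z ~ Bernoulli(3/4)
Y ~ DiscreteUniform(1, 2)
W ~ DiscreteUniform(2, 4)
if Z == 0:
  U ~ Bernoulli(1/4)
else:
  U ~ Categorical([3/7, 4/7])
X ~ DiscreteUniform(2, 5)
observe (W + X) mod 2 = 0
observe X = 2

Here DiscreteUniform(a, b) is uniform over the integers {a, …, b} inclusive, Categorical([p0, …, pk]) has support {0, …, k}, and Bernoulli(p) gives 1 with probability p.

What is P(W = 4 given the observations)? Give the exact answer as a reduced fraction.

P(W = 4 | obs) = 1/2

Enumerate traces; 16 have nonzero weight after conditioning:
  (Z=0, Y=1, W=2, U=0, X=2) weight 1/128
  (Z=0, Y=1, W=2, U=1, X=2) weight 1/384
  (Z=0, Y=1, W=4, U=0, X=2) weight 1/128
  (Z=0, Y=1, W=4, U=1, X=2) weight 1/384
  (Z=0, Y=2, W=2, U=0, X=2) weight 1/128
  (Z=0, Y=2, W=2, U=1, X=2) weight 1/384
  (Z=0, Y=2, W=4, U=0, X=2) weight 1/128
  (Z=0, Y=2, W=4, U=1, X=2) weight 1/384
  … 8 more
Group by W:
  weight(W=2) = 1/12
  weight(W=4) = 1/12
Total weight = 1/12 + 1/12 = 1/6
P(W=2 | obs) = 1/12 / 1/6 = 1/2
P(W=4 | obs) = 1/12 / 1/6 = 1/2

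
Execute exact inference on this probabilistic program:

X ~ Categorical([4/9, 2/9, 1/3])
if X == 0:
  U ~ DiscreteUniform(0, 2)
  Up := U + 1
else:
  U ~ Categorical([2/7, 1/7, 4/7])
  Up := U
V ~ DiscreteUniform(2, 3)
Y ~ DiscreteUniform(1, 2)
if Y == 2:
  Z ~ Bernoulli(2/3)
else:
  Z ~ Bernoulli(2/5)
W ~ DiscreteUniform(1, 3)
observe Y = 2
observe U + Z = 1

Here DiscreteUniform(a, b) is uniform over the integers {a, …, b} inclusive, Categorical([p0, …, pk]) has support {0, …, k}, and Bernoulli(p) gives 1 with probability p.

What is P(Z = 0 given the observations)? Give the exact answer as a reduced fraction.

Enumerate traces; 36 have nonzero weight after conditioning:
  (X=0, U=0, V=2, Y=2, Z=1, W=1) weight 2/243
  (X=0, U=0, V=2, Y=2, Z=1, W=2) weight 2/243
  (X=0, U=0, V=2, Y=2, Z=1, W=3) weight 2/243
  (X=0, U=0, V=3, Y=2, Z=1, W=1) weight 2/243
  (X=0, U=0, V=3, Y=2, Z=1, W=2) weight 2/243
  (X=0, U=0, V=3, Y=2, Z=1, W=3) weight 2/243
  (X=0, U=1, V=2, Y=2, Z=0, W=1) weight 1/243
  (X=0, U=1, V=2, Y=2, Z=0, W=2) weight 1/243
  … 28 more
Group by Z:
  weight(Z=0) = 43/1134
  weight(Z=1) = 58/567
Total weight = 43/1134 + 58/567 = 53/378
P(Z=0 | obs) = 43/1134 / 53/378 = 43/159
P(Z=1 | obs) = 58/567 / 53/378 = 116/159

P(Z = 0 | obs) = 43/159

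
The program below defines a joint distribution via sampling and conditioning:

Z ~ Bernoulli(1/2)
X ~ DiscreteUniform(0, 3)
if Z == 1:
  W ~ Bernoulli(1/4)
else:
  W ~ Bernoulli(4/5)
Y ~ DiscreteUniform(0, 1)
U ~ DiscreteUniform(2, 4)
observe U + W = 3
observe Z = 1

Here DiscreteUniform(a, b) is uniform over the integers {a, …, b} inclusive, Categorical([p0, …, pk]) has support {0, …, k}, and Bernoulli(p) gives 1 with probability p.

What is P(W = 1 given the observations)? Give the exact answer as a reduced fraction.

Enumerate traces; 16 have nonzero weight after conditioning:
  (Z=1, X=0, W=0, Y=0, U=3) weight 1/64
  (Z=1, X=0, W=0, Y=1, U=3) weight 1/64
  (Z=1, X=0, W=1, Y=0, U=2) weight 1/192
  (Z=1, X=0, W=1, Y=1, U=2) weight 1/192
  (Z=1, X=1, W=0, Y=0, U=3) weight 1/64
  (Z=1, X=1, W=0, Y=1, U=3) weight 1/64
  (Z=1, X=1, W=1, Y=0, U=2) weight 1/192
  (Z=1, X=1, W=1, Y=1, U=2) weight 1/192
  … 8 more
Group by W:
  weight(W=0) = 1/8
  weight(W=1) = 1/24
Total weight = 1/8 + 1/24 = 1/6
P(W=0 | obs) = 1/8 / 1/6 = 3/4
P(W=1 | obs) = 1/24 / 1/6 = 1/4

P(W = 1 | obs) = 1/4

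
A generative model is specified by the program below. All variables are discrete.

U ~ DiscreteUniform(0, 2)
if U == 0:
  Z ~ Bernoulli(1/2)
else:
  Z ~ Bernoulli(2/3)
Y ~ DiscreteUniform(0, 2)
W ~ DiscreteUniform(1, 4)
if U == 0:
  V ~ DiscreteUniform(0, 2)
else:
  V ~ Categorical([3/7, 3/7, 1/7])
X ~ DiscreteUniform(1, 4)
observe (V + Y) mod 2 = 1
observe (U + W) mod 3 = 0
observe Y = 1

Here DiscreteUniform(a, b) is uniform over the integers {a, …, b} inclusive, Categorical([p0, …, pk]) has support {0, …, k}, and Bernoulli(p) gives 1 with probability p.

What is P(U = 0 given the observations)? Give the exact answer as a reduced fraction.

P(U = 0 | obs) = 7/25

Enumerate traces; 64 have nonzero weight after conditioning:
  (U=0, Z=0, Y=1, W=3, V=0, X=1) weight 1/864
  (U=0, Z=0, Y=1, W=3, V=0, X=2) weight 1/864
  (U=0, Z=0, Y=1, W=3, V=0, X=3) weight 1/864
  (U=0, Z=0, Y=1, W=3, V=0, X=4) weight 1/864
  (U=0, Z=0, Y=1, W=3, V=2, X=1) weight 1/864
  (U=0, Z=0, Y=1, W=3, V=2, X=2) weight 1/864
  (U=0, Z=0, Y=1, W=3, V=2, X=3) weight 1/864
  (U=0, Z=0, Y=1, W=3, V=2, X=4) weight 1/864
  (U=1, Z=0, Y=1, W=2, V=0, X=1) weight 1/1008
  (U=2, Z=0, Y=1, W=1, V=0, X=1) weight 1/1008
  … 54 more
Group by U:
  weight(U=0) = 1/54
  weight(U=1) = 1/63
  weight(U=2) = 2/63
Total weight = 1/54 + 1/63 + 2/63 = 25/378
P(U=0 | obs) = 1/54 / 25/378 = 7/25
P(U=1 | obs) = 1/63 / 25/378 = 6/25
P(U=2 | obs) = 2/63 / 25/378 = 12/25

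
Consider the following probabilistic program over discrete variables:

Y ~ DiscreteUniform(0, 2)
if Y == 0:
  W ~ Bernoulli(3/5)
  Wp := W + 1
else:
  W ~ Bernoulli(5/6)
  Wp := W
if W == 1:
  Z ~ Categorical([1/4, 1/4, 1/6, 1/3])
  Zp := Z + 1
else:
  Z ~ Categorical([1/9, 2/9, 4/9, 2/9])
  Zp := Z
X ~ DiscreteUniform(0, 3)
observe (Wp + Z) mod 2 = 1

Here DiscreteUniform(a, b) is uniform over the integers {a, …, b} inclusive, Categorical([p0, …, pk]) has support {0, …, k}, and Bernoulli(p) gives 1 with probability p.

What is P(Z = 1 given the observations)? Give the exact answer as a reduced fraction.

Enumerate traces; 48 have nonzero weight after conditioning:
  (Y=0, W=0, Z=0, X=0) weight 1/270
  (Y=0, W=0, Z=0, X=1) weight 1/270
  (Y=0, W=0, Z=0, X=2) weight 1/270
  (Y=0, W=0, Z=0, X=3) weight 1/270
  (Y=0, W=0, Z=2, X=0) weight 2/135
  (Y=0, W=0, Z=2, X=1) weight 2/135
  (Y=0, W=0, Z=2, X=2) weight 2/135
  (Y=0, W=0, Z=2, X=3) weight 2/135
  (Y=0, W=1, Z=1, X=0) weight 1/80
  (Y=0, W=1, Z=3, X=0) weight 1/60
  … 38 more
Group by Z:
  weight(Z=0) = 83/540
  weight(Z=1) = 121/1620
  weight(Z=2) = 41/270
  weight(Z=3) = 37/405
Total weight = 83/540 + 121/1620 + 41/270 + 37/405 = 191/405
P(Z=0 | obs) = 83/540 / 191/405 = 249/764
P(Z=1 | obs) = 121/1620 / 191/405 = 121/764
P(Z=2 | obs) = 41/270 / 191/405 = 123/382
P(Z=3 | obs) = 37/405 / 191/405 = 37/191

P(Z = 1 | obs) = 121/764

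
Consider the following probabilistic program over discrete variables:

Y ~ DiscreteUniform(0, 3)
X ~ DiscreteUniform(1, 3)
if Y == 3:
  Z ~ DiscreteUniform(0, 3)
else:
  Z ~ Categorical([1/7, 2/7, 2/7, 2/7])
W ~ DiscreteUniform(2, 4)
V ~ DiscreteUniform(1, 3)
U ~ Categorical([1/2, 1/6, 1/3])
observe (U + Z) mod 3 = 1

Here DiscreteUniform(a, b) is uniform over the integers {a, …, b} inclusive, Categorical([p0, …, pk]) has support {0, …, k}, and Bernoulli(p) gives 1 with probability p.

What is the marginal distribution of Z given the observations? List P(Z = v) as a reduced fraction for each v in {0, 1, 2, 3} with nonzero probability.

P(Z=0) = 19/205, P(Z=1) = 93/205, P(Z=2) = 62/205, P(Z=3) = 31/205

Enumerate traces; 432 have nonzero weight after conditioning:
  (Y=0, X=1, Z=0, W=2, V=1, U=1) weight 1/4536
  (Y=0, X=1, Z=0, W=2, V=2, U=1) weight 1/4536
  (Y=0, X=1, Z=0, W=2, V=3, U=1) weight 1/4536
  (Y=0, X=1, Z=0, W=3, V=1, U=1) weight 1/4536
  (Y=0, X=1, Z=0, W=3, V=2, U=1) weight 1/4536
  (Y=0, X=1, Z=0, W=3, V=3, U=1) weight 1/4536
  (Y=0, X=1, Z=0, W=4, V=1, U=1) weight 1/4536
  (Y=0, X=1, Z=0, W=4, V=2, U=1) weight 1/4536
  (Y=0, X=1, Z=1, W=2, V=1, U=0) weight 1/756
  (Y=0, X=1, Z=2, W=2, V=1, U=2) weight 1/1134
  … 422 more
Group by Z:
  weight(Z=0) = 19/672
  weight(Z=1) = 31/224
  weight(Z=2) = 31/336
  weight(Z=3) = 31/672
Total weight = 19/672 + 31/224 + 31/336 + 31/672 = 205/672
P(Z=0 | obs) = 19/672 / 205/672 = 19/205
P(Z=1 | obs) = 31/224 / 205/672 = 93/205
P(Z=2 | obs) = 31/336 / 205/672 = 62/205
P(Z=3 | obs) = 31/672 / 205/672 = 31/205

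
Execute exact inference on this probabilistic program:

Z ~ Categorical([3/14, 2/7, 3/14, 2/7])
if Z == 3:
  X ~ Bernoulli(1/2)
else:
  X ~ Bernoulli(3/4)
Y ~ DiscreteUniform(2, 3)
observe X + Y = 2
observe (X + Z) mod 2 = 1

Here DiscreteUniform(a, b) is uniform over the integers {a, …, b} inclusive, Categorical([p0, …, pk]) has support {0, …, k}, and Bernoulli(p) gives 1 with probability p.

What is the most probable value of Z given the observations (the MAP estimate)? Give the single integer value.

argmax_v P(Z = v | obs) = 3

Enumerate traces; 2 have nonzero weight after conditioning:
  (Z=1, X=0, Y=2) weight 1/28
  (Z=3, X=0, Y=2) weight 1/14
Group by Z:
  weight(Z=1) = 1/28
  weight(Z=3) = 1/14
Total weight = 1/28 + 1/14 = 3/28
P(Z=1 | obs) = 1/28 / 3/28 = 1/3
P(Z=3 | obs) = 1/14 / 3/28 = 2/3
argmax = 3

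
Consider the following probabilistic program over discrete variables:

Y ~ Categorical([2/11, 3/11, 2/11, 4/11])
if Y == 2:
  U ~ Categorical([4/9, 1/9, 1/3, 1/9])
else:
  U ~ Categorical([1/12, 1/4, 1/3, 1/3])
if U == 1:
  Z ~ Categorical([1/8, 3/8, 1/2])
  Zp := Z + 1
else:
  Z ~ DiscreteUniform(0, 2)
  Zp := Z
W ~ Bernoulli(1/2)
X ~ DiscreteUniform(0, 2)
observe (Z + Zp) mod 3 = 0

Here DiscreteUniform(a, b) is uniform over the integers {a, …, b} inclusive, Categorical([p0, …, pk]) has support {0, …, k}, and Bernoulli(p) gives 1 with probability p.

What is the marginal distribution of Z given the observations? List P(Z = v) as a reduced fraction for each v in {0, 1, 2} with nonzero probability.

P(Z=0) = 2456/3257, P(Z=1) = 801/3257

Enumerate traces; 96 have nonzero weight after conditioning:
  (Y=0, U=0, Z=0, W=0, X=0) weight 1/1188
  (Y=0, U=0, Z=0, W=0, X=1) weight 1/1188
  (Y=0, U=0, Z=0, W=0, X=2) weight 1/1188
  (Y=0, U=0, Z=0, W=1, X=0) weight 1/1188
  (Y=0, U=0, Z=0, W=1, X=1) weight 1/1188
  (Y=0, U=0, Z=0, W=1, X=2) weight 1/1188
  (Y=0, U=1, Z=1, W=0, X=0) weight 1/352
  (Y=0, U=1, Z=1, W=0, X=1) weight 1/352
  … 88 more
Group by Z:
  weight(Z=0) = 307/1188
  weight(Z=1) = 89/1056
Total weight = 307/1188 + 89/1056 = 3257/9504
P(Z=0 | obs) = 307/1188 / 3257/9504 = 2456/3257
P(Z=1 | obs) = 89/1056 / 3257/9504 = 801/3257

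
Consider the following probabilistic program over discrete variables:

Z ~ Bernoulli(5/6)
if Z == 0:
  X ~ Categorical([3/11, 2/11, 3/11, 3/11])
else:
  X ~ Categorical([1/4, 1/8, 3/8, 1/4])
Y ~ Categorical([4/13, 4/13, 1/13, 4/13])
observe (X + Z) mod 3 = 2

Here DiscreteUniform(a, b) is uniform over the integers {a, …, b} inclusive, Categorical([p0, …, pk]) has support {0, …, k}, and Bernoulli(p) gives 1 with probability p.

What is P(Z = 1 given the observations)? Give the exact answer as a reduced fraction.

Enumerate traces; 8 have nonzero weight after conditioning:
  (Z=0, X=2, Y=0) weight 2/143
  (Z=0, X=2, Y=1) weight 2/143
  (Z=0, X=2, Y=2) weight 1/286
  (Z=0, X=2, Y=3) weight 2/143
  (Z=1, X=1, Y=0) weight 5/156
  (Z=1, X=1, Y=1) weight 5/156
  (Z=1, X=1, Y=2) weight 5/624
  (Z=1, X=1, Y=3) weight 5/156
Group by Z:
  weight(Z=0) = 1/22
  weight(Z=1) = 5/48
Total weight = 1/22 + 5/48 = 79/528
P(Z=0 | obs) = 1/22 / 79/528 = 24/79
P(Z=1 | obs) = 5/48 / 79/528 = 55/79

P(Z = 1 | obs) = 55/79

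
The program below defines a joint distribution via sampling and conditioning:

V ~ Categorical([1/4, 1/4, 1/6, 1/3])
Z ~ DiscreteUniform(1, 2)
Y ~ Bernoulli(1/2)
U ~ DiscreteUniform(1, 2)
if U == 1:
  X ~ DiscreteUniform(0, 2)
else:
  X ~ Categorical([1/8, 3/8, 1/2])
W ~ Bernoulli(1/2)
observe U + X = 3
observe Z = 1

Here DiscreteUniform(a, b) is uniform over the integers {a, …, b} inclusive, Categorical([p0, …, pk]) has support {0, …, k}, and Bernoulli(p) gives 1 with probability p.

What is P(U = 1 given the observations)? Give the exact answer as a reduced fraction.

Enumerate traces; 32 have nonzero weight after conditioning:
  (V=0, Z=1, Y=0, U=1, X=2, W=0) weight 1/192
  (V=0, Z=1, Y=0, U=1, X=2, W=1) weight 1/192
  (V=0, Z=1, Y=0, U=2, X=1, W=0) weight 3/512
  (V=0, Z=1, Y=0, U=2, X=1, W=1) weight 3/512
  (V=0, Z=1, Y=1, U=1, X=2, W=0) weight 1/192
  (V=0, Z=1, Y=1, U=1, X=2, W=1) weight 1/192
  (V=0, Z=1, Y=1, U=2, X=1, W=0) weight 3/512
  (V=0, Z=1, Y=1, U=2, X=1, W=1) weight 3/512
  … 24 more
Group by U:
  weight(U=1) = 1/12
  weight(U=2) = 3/32
Total weight = 1/12 + 3/32 = 17/96
P(U=1 | obs) = 1/12 / 17/96 = 8/17
P(U=2 | obs) = 3/32 / 17/96 = 9/17

P(U = 1 | obs) = 8/17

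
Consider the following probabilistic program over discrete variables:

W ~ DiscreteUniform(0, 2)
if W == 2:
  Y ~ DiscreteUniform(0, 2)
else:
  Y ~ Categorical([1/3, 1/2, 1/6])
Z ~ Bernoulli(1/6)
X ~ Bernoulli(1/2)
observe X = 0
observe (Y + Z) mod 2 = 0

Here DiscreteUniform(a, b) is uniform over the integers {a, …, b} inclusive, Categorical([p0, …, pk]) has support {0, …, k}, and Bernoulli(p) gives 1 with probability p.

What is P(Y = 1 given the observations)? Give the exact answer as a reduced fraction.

P(Y = 1 | obs) = 4/29

Enumerate traces; 9 have nonzero weight after conditioning:
  (W=0, Y=0, Z=0, X=0) weight 5/108
  (W=0, Y=1, Z=1, X=0) weight 1/72
  (W=0, Y=2, Z=0, X=0) weight 5/216
  (W=1, Y=0, Z=0, X=0) weight 5/108
  (W=1, Y=1, Z=1, X=0) weight 1/72
  (W=1, Y=2, Z=0, X=0) weight 5/216
  (W=2, Y=0, Z=0, X=0) weight 5/108
  (W=2, Y=1, Z=1, X=0) weight 1/108
  … 1 more
Group by Y:
  weight(Y=0) = 5/36
  weight(Y=1) = 1/27
  weight(Y=2) = 5/54
Total weight = 5/36 + 1/27 + 5/54 = 29/108
P(Y=0 | obs) = 5/36 / 29/108 = 15/29
P(Y=1 | obs) = 1/27 / 29/108 = 4/29
P(Y=2 | obs) = 5/54 / 29/108 = 10/29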